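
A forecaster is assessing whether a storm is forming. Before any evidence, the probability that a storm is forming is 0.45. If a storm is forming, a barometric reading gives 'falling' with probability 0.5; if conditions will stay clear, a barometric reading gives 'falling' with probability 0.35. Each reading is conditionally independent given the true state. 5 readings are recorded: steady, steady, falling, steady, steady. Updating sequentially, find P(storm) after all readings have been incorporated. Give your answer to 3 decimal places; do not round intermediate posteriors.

Apply Bayes' rule sequentially, carrying P(storm) forward.
After 'steady': P(storm) = 0.5·0.4500 / (0.5·0.4500 + 0.65·0.5500) ≈ 0.3863
After 'steady': P(storm) = 0.5·0.3863 / (0.5·0.3863 + 0.65·0.6137) ≈ 0.3262
After 'falling': P(storm) = 0.5·0.3262 / (0.5·0.3262 + 0.35·0.6738) ≈ 0.4088
After 'steady': P(storm) = 0.5·0.4088 / (0.5·0.4088 + 0.65·0.5912) ≈ 0.3473
After 'steady': P(storm) = 0.5·0.3473 / (0.5·0.3473 + 0.65·0.6527) ≈ 0.2904

0.290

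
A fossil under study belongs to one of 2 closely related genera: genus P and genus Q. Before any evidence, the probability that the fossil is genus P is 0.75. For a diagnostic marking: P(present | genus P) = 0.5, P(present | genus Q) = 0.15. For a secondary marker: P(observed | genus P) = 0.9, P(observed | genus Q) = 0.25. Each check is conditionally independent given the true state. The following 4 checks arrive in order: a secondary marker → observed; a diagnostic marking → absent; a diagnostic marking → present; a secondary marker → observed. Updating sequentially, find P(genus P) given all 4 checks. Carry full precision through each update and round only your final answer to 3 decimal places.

After a secondary marker='observed': P(genus P) = 0.9·0.7500 / (0.9·0.7500 + 0.25·0.2500) ≈ 0.9153
After a diagnostic marking='absent': P(genus P) = 0.5·0.9153 / (0.5·0.9153 + 0.85·0.0847) ≈ 0.8640
After a diagnostic marking='present': P(genus P) = 0.5·0.8640 / (0.5·0.8640 + 0.15·0.1360) ≈ 0.9549
After a secondary marker='observed': P(genus P) = 0.9·0.9549 / (0.9·0.9549 + 0.25·0.0451) ≈ 0.9871

0.987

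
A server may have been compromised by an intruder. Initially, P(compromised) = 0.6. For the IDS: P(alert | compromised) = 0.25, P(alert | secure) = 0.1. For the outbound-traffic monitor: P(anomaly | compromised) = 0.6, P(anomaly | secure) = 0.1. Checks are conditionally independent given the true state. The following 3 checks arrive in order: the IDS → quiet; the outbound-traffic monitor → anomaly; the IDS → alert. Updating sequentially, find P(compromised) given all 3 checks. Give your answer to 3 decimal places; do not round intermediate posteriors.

0.949

Each posterior becomes the prior for the next update.
After the IDS='quiet': P(compromised) = 0.75·0.6000 / (0.75·0.6000 + 0.9·0.4000) ≈ 0.5556
After the outbound-traffic monitor='anomaly': P(compromised) = 0.6·0.5556 / (0.6·0.5556 + 0.1·0.4444) ≈ 0.8824
After the IDS='alert': P(compromised) = 0.25·0.8824 / (0.25·0.8824 + 0.1·0.1176) ≈ 0.9494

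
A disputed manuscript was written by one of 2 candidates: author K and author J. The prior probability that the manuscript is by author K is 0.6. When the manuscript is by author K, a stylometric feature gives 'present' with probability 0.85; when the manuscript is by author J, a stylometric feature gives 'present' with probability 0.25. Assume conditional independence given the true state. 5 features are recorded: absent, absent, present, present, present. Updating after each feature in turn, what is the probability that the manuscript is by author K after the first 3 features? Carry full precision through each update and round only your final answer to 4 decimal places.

0.1694

After 'absent': P(author K) = 0.15·0.6000 / (0.15·0.6000 + 0.75·0.4000) ≈ 0.2308
After 'absent': P(author K) = 0.15·0.2308 / (0.15·0.2308 + 0.75·0.7692) ≈ 0.0566
After 'present': P(author K) = 0.85·0.0566 / (0.85·0.0566 + 0.25·0.9434) ≈ 0.1694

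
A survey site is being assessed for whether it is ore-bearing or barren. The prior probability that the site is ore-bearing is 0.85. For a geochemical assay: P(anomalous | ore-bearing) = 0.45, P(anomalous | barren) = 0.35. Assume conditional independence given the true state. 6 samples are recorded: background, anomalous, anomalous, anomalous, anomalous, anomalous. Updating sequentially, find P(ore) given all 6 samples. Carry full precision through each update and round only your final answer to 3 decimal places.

0.944

After 'background': P(ore) = 0.55·0.8500 / (0.55·0.8500 + 0.65·0.1500) ≈ 0.8274
After 'anomalous': P(ore) = 0.45·0.8274 / (0.45·0.8274 + 0.35·0.1726) ≈ 0.8604
After 'anomalous': P(ore) = 0.45·0.8604 / (0.45·0.8604 + 0.35·0.1396) ≈ 0.8880
After 'anomalous': P(ore) = 0.45·0.8880 / (0.45·0.8880 + 0.35·0.1120) ≈ 0.9106
After 'anomalous': P(ore) = 0.45·0.9106 / (0.45·0.9106 + 0.35·0.0894) ≈ 0.9291
After 'anomalous': P(ore) = 0.45·0.9291 / (0.45·0.9291 + 0.35·0.0709) ≈ 0.9440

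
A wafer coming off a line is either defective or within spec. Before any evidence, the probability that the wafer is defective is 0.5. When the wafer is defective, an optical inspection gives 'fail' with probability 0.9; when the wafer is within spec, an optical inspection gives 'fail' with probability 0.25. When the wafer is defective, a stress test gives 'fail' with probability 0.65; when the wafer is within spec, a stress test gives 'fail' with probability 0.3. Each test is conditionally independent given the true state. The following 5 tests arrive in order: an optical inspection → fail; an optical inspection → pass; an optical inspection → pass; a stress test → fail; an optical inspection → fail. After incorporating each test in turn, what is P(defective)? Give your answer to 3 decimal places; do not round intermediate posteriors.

0.333

After an optical inspection='fail': P(defective) = 0.9·0.5000 / (0.9·0.5000 + 0.25·0.5000) ≈ 0.7826
After an optical inspection='pass': P(defective) = 0.1·0.7826 / (0.1·0.7826 + 0.75·0.2174) ≈ 0.3243
After an optical inspection='pass': P(defective) = 0.1·0.3243 / (0.1·0.3243 + 0.75·0.6757) ≈ 0.0602
After a stress test='fail': P(defective) = 0.65·0.0602 / (0.65·0.0602 + 0.3·0.9398) ≈ 0.1218
After an optical inspection='fail': P(defective) = 0.9·0.1218 / (0.9·0.1218 + 0.25·0.8782) ≈ 0.3330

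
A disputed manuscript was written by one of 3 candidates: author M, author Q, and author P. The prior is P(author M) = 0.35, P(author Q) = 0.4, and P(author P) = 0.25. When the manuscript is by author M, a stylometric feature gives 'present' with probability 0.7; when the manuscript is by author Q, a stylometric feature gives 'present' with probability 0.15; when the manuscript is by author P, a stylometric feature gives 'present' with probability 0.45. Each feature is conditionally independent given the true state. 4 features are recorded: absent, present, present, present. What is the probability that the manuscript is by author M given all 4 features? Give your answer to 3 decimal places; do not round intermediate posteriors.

0.725

After 'absent': normaliser = 0.3·0.3500 + 0.85·0.4000 + 0.55·0.2500; P(author M) ≈ 0.1803, P(author Q) ≈ 0.5837, P(author P) ≈ 0.2361
After 'present': normaliser = 0.7·0.1803 + 0.15·0.5837 + 0.45·0.2361; P(author M) ≈ 0.3944, P(author Q) ≈ 0.2736, P(author P) ≈ 0.3320
After 'present': normaliser = 0.7·0.3944 + 0.15·0.2736 + 0.45·0.3320; P(author M) ≈ 0.5918, P(author Q) ≈ 0.0880, P(author P) ≈ 0.3203
After 'present': normaliser = 0.7·0.5918 + 0.15·0.0880 + 0.45·0.3203; P(author M) ≈ 0.7248, P(author Q) ≈ 0.0231, P(author P) ≈ 0.2521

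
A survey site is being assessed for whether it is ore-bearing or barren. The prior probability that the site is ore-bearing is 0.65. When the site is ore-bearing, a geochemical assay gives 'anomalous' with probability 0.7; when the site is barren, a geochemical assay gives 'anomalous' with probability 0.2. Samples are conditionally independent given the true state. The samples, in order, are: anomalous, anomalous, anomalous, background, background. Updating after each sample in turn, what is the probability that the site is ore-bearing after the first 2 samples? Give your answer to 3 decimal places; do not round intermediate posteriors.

0.958

After 'anomalous': P(ore) = 0.7·0.6500 / (0.7·0.6500 + 0.2·0.3500) ≈ 0.8667
After 'anomalous': P(ore) = 0.7·0.8667 / (0.7·0.8667 + 0.2·0.1333) ≈ 0.9579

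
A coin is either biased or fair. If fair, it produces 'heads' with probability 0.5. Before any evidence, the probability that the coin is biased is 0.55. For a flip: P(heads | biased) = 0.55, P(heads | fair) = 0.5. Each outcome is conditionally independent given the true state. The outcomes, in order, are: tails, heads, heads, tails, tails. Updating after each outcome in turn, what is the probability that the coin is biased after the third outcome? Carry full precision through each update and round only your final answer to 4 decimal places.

Apply Bayes' rule sequentially, carrying P(biased) forward.
After 'tails': P(biased) = 0.45·0.5500 / (0.45·0.5500 + 0.5·0.4500) ≈ 0.5238
After 'heads': P(biased) = 0.55·0.5238 / (0.55·0.5238 + 0.5·0.4762) ≈ 0.5475
After 'heads': P(biased) = 0.55·0.5475 / (0.55·0.5475 + 0.5·0.4525) ≈ 0.5710

0.5710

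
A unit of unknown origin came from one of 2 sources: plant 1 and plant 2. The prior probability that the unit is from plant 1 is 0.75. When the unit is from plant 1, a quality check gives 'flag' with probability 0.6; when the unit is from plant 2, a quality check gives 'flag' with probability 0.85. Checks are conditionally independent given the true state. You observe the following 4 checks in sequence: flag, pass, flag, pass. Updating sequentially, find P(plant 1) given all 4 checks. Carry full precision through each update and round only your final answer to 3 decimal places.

After 'flag': P(plant 1) = 0.6·0.7500 / (0.6·0.7500 + 0.85·0.2500) ≈ 0.6792
After 'pass': P(plant 1) = 0.4·0.6792 / (0.4·0.6792 + 0.15·0.3208) ≈ 0.8496
After 'flag': P(plant 1) = 0.6·0.8496 / (0.6·0.8496 + 0.85·0.1504) ≈ 0.7994
After 'pass': P(plant 1) = 0.4·0.7994 / (0.4·0.7994 + 0.15·0.2006) ≈ 0.9140

0.914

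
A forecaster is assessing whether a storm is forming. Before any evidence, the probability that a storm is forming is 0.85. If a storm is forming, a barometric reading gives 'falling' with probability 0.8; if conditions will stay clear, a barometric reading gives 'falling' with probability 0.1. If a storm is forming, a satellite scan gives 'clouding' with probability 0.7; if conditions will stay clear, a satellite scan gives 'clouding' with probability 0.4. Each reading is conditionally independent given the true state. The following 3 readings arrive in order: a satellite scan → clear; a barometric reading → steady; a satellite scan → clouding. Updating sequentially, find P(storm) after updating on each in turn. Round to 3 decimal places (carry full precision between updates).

After a satellite scan='clear': P(storm) = 0.3·0.8500 / (0.3·0.8500 + 0.6·0.1500) ≈ 0.7391
After a barometric reading='steady': P(storm) = 0.2·0.7391 / (0.2·0.7391 + 0.9·0.2609) ≈ 0.3864
After a satellite scan='clouding': P(storm) = 0.7·0.3864 / (0.7·0.3864 + 0.4·0.6136) ≈ 0.5242

0.524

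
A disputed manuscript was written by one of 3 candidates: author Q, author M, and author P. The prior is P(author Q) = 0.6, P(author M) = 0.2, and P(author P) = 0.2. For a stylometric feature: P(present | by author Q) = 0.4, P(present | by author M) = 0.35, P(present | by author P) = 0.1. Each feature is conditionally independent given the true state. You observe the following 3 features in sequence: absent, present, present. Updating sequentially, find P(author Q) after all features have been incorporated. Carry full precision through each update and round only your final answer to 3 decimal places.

0.765

After 'absent': normaliser = 0.6·0.6000 + 0.65·0.2000 + 0.9·0.2000; P(author Q) ≈ 0.5373, P(author M) ≈ 0.1940, P(author P) ≈ 0.2687
After 'present': normaliser = 0.4·0.5373 + 0.35·0.1940 + 0.1·0.2687; P(author Q) ≈ 0.6940, P(author M) ≈ 0.2193, P(author P) ≈ 0.0867
After 'present': normaliser = 0.4·0.6940 + 0.35·0.2193 + 0.1·0.0867; P(author Q) ≈ 0.7647, P(author M) ≈ 0.2114, P(author P) ≈ 0.0239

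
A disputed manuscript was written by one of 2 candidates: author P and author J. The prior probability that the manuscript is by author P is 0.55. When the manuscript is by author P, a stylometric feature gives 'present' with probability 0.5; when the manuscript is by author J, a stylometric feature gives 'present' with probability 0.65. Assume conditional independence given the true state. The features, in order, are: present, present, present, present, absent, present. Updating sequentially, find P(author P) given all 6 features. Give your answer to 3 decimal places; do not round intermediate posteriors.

0.320

After 'present': P(author P) = 0.5·0.5500 / (0.5·0.5500 + 0.65·0.4500) ≈ 0.4846
After 'present': P(author P) = 0.5·0.4846 / (0.5·0.4846 + 0.65·0.5154) ≈ 0.4197
After 'present': P(author P) = 0.5·0.4197 / (0.5·0.4197 + 0.65·0.5803) ≈ 0.3575
After 'present': P(author P) = 0.5·0.3575 / (0.5·0.3575 + 0.65·0.6425) ≈ 0.2997
After 'absent': P(author P) = 0.5·0.2997 / (0.5·0.2997 + 0.35·0.7003) ≈ 0.3794
After 'present': P(author P) = 0.5·0.3794 / (0.5·0.3794 + 0.65·0.6206) ≈ 0.3198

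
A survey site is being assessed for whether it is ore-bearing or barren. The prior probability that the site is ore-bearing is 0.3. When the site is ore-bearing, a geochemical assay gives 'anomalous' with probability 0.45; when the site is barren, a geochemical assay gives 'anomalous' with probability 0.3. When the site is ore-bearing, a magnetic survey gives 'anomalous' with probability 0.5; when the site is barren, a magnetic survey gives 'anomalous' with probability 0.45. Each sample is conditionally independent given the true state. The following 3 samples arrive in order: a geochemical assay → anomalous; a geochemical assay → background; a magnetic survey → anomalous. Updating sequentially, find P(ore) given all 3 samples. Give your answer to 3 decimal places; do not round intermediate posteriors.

0.359

After a geochemical assay='anomalous': P(ore) = 0.45·0.3000 / (0.45·0.3000 + 0.3·0.7000) ≈ 0.3913
After a geochemical assay='background': P(ore) = 0.55·0.3913 / (0.55·0.3913 + 0.7·0.6087) ≈ 0.3356
After a magnetic survey='anomalous': P(ore) = 0.5·0.3356 / (0.5·0.3356 + 0.45·0.6644) ≈ 0.3595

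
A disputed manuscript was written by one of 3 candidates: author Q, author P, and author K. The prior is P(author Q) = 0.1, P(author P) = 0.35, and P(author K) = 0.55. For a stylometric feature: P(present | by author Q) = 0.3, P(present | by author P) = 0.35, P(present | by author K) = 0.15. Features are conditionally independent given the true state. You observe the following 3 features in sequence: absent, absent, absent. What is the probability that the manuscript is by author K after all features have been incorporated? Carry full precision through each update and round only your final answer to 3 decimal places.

0.721

After 'absent': normaliser = 0.7·0.1000 + 0.65·0.3500 + 0.85·0.5500; P(author Q) ≈ 0.0915, P(author P) ≈ 0.2974, P(author K) ≈ 0.6111
After 'absent': normaliser = 0.7·0.0915 + 0.65·0.2974 + 0.85·0.6111; P(author Q) ≈ 0.0825, P(author P) ≈ 0.2488, P(author K) ≈ 0.6687
After 'absent': normaliser = 0.7·0.0825 + 0.65·0.2488 + 0.85·0.6687; P(author Q) ≈ 0.0733, P(author P) ≈ 0.2053, P(author K) ≈ 0.7214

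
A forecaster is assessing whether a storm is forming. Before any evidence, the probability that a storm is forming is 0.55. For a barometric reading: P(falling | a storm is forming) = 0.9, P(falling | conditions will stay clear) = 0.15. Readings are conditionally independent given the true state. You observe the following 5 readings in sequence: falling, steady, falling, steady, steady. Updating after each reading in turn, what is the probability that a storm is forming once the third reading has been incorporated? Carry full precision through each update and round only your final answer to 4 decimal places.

0.8381

Apply Bayes' rule sequentially, carrying P(storm) forward.
After 'falling': P(storm) = 0.9·0.5500 / (0.9·0.5500 + 0.15·0.4500) ≈ 0.8800
After 'steady': P(storm) = 0.1·0.8800 / (0.1·0.8800 + 0.85·0.1200) ≈ 0.4632
After 'falling': P(storm) = 0.9·0.4632 / (0.9·0.4632 + 0.15·0.5368) ≈ 0.8381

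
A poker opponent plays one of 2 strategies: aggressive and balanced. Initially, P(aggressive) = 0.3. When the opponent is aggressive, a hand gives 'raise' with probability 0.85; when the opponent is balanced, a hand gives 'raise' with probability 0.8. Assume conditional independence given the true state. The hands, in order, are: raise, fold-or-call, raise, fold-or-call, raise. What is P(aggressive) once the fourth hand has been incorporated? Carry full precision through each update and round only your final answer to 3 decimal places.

After 'raise': P(aggressive) = 0.85·0.3000 / (0.85·0.3000 + 0.8·0.7000) ≈ 0.3129
After 'fold-or-call': P(aggressive) = 0.15·0.3129 / (0.15·0.3129 + 0.2·0.6871) ≈ 0.2546
After 'raise': P(aggressive) = 0.85·0.2546 / (0.85·0.2546 + 0.8·0.7454) ≈ 0.2663
After 'fold-or-call': P(aggressive) = 0.15·0.2663 / (0.15·0.2663 + 0.2·0.7337) ≈ 0.2139

0.214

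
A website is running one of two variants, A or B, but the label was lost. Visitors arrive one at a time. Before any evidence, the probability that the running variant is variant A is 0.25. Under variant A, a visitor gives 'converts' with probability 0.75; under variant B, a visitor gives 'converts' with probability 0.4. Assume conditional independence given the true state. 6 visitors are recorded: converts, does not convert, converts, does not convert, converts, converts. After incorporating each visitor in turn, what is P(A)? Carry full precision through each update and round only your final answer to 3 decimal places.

After 'converts': P(A) = 0.75·0.2500 / (0.75·0.2500 + 0.4·0.7500) ≈ 0.3846
After 'does not convert': P(A) = 0.25·0.3846 / (0.25·0.3846 + 0.6·0.6154) ≈ 0.2066
After 'converts': P(A) = 0.75·0.2066 / (0.75·0.2066 + 0.4·0.7934) ≈ 0.3281
After 'does not convert': P(A) = 0.25·0.3281 / (0.25·0.3281 + 0.6·0.6719) ≈ 0.1691
After 'converts': P(A) = 0.75·0.1691 / (0.75·0.1691 + 0.4·0.8309) ≈ 0.2761
After 'converts': P(A) = 0.75·0.2761 / (0.75·0.2761 + 0.4·0.7239) ≈ 0.4170

0.417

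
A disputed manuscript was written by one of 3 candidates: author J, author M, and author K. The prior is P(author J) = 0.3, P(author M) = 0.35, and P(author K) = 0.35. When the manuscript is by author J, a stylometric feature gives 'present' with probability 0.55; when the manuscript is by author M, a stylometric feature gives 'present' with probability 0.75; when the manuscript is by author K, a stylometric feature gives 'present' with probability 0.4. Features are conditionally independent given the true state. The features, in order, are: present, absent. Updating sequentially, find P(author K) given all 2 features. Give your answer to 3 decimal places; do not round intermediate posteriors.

0.375

After 'present': normaliser = 0.55·0.3000 + 0.75·0.3500 + 0.4·0.3500; P(author J) ≈ 0.2907, P(author M) ≈ 0.4626, P(author K) ≈ 0.2467
After 'absent': normaliser = 0.45·0.2907 + 0.25·0.4626 + 0.6·0.2467; P(author J) ≈ 0.3317, P(author M) ≈ 0.2931, P(author K) ≈ 0.3752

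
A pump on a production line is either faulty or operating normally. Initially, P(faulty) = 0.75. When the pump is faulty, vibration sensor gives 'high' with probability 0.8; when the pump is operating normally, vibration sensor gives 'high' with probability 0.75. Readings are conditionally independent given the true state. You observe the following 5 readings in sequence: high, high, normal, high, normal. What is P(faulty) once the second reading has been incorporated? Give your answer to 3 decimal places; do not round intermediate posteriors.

After 'high': P(faulty) = 0.8·0.7500 / (0.8·0.7500 + 0.75·0.2500) ≈ 0.7619
After 'high': P(faulty) = 0.8·0.7619 / (0.8·0.7619 + 0.75·0.2381) ≈ 0.7734

0.773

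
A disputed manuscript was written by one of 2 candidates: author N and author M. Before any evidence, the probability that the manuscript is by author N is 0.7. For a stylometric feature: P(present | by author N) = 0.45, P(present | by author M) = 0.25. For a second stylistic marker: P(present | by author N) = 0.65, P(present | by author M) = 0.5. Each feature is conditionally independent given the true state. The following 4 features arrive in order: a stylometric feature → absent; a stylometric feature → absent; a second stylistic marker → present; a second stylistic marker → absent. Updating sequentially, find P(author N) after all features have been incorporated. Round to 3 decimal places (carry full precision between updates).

0.533

After a stylometric feature='absent': P(author N) = 0.55·0.7000 / (0.55·0.7000 + 0.75·0.3000) ≈ 0.6311
After a stylometric feature='absent': P(author N) = 0.55·0.6311 / (0.55·0.6311 + 0.75·0.3689) ≈ 0.5565
After a second stylistic marker='present': P(author N) = 0.65·0.5565 / (0.65·0.5565 + 0.5·0.4435) ≈ 0.6200
After a second stylistic marker='absent': P(author N) = 0.35·0.6200 / (0.35·0.6200 + 0.5·0.3800) ≈ 0.5331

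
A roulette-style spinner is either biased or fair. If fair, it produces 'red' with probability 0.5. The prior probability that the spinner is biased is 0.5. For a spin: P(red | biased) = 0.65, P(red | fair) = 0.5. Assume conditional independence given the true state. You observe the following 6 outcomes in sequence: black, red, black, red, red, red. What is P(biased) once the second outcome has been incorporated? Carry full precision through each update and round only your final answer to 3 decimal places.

After 'black': P(biased) = 0.35·0.5000 / (0.35·0.5000 + 0.5·0.5000) ≈ 0.4118
After 'red': P(biased) = 0.65·0.4118 / (0.65·0.4118 + 0.5·0.5882) ≈ 0.4764

0.476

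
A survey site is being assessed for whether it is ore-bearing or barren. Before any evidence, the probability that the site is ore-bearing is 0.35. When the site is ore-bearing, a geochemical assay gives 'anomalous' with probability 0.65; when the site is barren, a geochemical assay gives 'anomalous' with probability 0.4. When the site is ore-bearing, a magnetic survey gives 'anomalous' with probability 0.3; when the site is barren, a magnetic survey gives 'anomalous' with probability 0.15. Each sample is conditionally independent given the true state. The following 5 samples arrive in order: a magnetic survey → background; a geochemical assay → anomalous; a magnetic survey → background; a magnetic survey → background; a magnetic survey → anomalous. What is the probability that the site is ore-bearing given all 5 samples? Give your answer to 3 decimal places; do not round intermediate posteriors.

After a magnetic survey='background': P(ore) = 0.7·0.3500 / (0.7·0.3500 + 0.85·0.6500) ≈ 0.3072
After a geochemical assay='anomalous': P(ore) = 0.65·0.3072 / (0.65·0.3072 + 0.4·0.6928) ≈ 0.4188
After a magnetic survey='background': P(ore) = 0.7·0.4188 / (0.7·0.4188 + 0.85·0.5812) ≈ 0.3724
After a magnetic survey='background': P(ore) = 0.7·0.3724 / (0.7·0.3724 + 0.85·0.6276) ≈ 0.3283
After a magnetic survey='anomalous': P(ore) = 0.3·0.3283 / (0.3·0.3283 + 0.15·0.6717) ≈ 0.4943

0.494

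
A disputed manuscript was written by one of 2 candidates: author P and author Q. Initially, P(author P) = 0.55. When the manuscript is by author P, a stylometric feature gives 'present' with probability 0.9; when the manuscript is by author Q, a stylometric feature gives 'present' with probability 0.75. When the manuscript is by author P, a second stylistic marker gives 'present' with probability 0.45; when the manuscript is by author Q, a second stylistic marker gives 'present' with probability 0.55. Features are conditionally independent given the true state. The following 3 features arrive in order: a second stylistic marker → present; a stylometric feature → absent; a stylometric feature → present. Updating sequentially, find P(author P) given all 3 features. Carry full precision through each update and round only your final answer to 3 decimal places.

0.324

Apply Bayes' rule sequentially, carrying P(author P) forward.
After a second stylistic marker='present': P(author P) = 0.45·0.5500 / (0.45·0.5500 + 0.55·0.4500) ≈ 0.5000
After a stylometric feature='absent': P(author P) = 0.1·0.5000 / (0.1·0.5000 + 0.25·0.5000) ≈ 0.2857
After a stylometric feature='present': P(author P) = 0.9·0.2857 / (0.9·0.2857 + 0.75·0.7143) ≈ 0.3243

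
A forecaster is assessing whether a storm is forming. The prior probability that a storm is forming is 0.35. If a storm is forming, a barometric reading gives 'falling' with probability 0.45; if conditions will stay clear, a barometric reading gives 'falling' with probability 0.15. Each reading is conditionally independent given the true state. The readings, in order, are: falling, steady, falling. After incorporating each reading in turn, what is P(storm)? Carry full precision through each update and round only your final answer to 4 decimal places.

After 'falling': P(storm) = 0.45·0.3500 / (0.45·0.3500 + 0.15·0.6500) ≈ 0.6176
After 'steady': P(storm) = 0.55·0.6176 / (0.55·0.6176 + 0.85·0.3824) ≈ 0.5111
After 'falling': P(storm) = 0.45·0.5111 / (0.45·0.5111 + 0.15·0.4889) ≈ 0.7582

0.7582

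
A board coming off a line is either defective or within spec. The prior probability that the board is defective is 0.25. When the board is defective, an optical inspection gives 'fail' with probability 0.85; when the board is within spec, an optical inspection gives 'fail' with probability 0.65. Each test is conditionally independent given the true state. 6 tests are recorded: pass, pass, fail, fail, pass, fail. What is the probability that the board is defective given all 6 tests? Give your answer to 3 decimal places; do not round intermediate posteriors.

After 'pass': P(defective) = 0.15·0.2500 / (0.15·0.2500 + 0.35·0.7500) ≈ 0.1250
After 'pass': P(defective) = 0.15·0.1250 / (0.15·0.1250 + 0.35·0.8750) ≈ 0.0577
After 'fail': P(defective) = 0.85·0.0577 / (0.85·0.0577 + 0.65·0.9423) ≈ 0.0741
After 'fail': P(defective) = 0.85·0.0741 / (0.85·0.0741 + 0.65·0.9259) ≈ 0.0948
After 'pass': P(defective) = 0.15·0.0948 / (0.15·0.0948 + 0.35·0.9052) ≈ 0.0429
After 'fail': P(defective) = 0.85·0.0429 / (0.85·0.0429 + 0.65·0.9571) ≈ 0.0554

0.055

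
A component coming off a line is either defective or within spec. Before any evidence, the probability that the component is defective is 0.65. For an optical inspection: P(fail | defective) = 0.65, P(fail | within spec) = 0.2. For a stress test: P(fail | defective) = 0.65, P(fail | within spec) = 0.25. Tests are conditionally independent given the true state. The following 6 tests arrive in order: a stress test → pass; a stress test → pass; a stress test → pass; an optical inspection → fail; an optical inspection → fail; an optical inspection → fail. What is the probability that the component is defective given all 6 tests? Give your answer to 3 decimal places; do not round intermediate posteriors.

After a stress test='pass': P(defective) = 0.35·0.6500 / (0.35·0.6500 + 0.75·0.3500) ≈ 0.4643
After a stress test='pass': P(defective) = 0.35·0.4643 / (0.35·0.4643 + 0.75·0.5357) ≈ 0.2880
After a stress test='pass': P(defective) = 0.35·0.2880 / (0.35·0.2880 + 0.75·0.7120) ≈ 0.1588
After an optical inspection='fail': P(defective) = 0.65·0.1588 / (0.65·0.1588 + 0.2·0.8412) ≈ 0.3802
After an optical inspection='fail': P(defective) = 0.65·0.3802 / (0.65·0.3802 + 0.2·0.6198) ≈ 0.6660
After an optical inspection='fail': P(defective) = 0.65·0.6660 / (0.65·0.6660 + 0.2·0.3340) ≈ 0.8663

0.866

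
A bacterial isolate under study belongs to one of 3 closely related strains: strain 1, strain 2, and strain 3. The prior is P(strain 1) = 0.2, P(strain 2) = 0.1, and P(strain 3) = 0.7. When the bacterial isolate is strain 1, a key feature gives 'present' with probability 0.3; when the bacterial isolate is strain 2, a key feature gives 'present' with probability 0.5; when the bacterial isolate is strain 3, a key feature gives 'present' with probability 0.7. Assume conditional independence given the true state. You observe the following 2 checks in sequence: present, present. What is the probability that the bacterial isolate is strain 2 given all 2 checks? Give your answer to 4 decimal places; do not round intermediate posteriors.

Apply Bayes' rule sequentially, carrying P(strain 2) forward.
After 'present': normaliser = 0.3·0.2000 + 0.5·0.1000 + 0.7·0.7000; P(strain 1) ≈ 0.1000, P(strain 2) ≈ 0.0833, P(strain 3) ≈ 0.8167
After 'present': normaliser = 0.3·0.1000 + 0.5·0.0833 + 0.7·0.8167; P(strain 1) ≈ 0.0466, P(strain 2) ≈ 0.0648, P(strain 3) ≈ 0.8886

0.0648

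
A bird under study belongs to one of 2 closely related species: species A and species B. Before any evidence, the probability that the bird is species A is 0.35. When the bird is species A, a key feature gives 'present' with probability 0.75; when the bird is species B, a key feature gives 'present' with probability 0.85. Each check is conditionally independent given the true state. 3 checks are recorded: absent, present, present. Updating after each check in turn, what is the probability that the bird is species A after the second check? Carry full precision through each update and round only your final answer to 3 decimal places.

0.442

After 'absent': P(species A) = 0.25·0.3500 / (0.25·0.3500 + 0.15·0.6500) ≈ 0.4730
After 'present': P(species A) = 0.75·0.4730 / (0.75·0.4730 + 0.85·0.5270) ≈ 0.4419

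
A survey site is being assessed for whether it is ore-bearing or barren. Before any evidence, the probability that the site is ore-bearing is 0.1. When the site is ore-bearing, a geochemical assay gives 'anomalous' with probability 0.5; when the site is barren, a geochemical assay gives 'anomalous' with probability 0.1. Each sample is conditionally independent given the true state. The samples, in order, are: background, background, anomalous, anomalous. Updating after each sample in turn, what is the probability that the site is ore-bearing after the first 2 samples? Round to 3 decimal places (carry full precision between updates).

0.033

After 'background': P(ore) = 0.5·0.1000 / (0.5·0.1000 + 0.9·0.9000) ≈ 0.0581
After 'background': P(ore) = 0.5·0.0581 / (0.5·0.0581 + 0.9·0.9419) ≈ 0.0332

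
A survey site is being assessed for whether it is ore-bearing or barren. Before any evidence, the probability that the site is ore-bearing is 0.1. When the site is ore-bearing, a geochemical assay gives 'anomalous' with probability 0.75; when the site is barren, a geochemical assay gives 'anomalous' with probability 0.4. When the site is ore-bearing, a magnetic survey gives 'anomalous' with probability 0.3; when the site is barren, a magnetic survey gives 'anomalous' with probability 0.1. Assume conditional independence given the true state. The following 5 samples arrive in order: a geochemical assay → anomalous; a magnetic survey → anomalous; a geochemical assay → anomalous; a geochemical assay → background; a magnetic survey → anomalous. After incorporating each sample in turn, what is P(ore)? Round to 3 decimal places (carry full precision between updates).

0.594

After a geochemical assay='anomalous': P(ore) = 0.75·0.1000 / (0.75·0.1000 + 0.4·0.9000) ≈ 0.1724
After a magnetic survey='anomalous': P(ore) = 0.3·0.1724 / (0.3·0.1724 + 0.1·0.8276) ≈ 0.3846
After a geochemical assay='anomalous': P(ore) = 0.75·0.3846 / (0.75·0.3846 + 0.4·0.6154) ≈ 0.5396
After a geochemical assay='background': P(ore) = 0.25·0.5396 / (0.25·0.5396 + 0.6·0.4604) ≈ 0.3281
After a magnetic survey='anomalous': P(ore) = 0.3·0.3281 / (0.3·0.3281 + 0.1·0.6719) ≈ 0.5943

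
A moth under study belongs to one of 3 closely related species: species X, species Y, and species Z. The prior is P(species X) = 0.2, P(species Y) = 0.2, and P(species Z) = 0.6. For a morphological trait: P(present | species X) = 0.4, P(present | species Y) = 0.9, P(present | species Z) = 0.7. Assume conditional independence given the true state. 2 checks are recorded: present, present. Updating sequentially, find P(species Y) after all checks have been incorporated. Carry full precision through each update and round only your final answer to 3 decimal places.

After 'present': normaliser = 0.4·0.2000 + 0.9·0.2000 + 0.7·0.6000; P(species X) ≈ 0.1176, P(species Y) ≈ 0.2647, P(species Z) ≈ 0.6176
After 'present': normaliser = 0.4·0.1176 + 0.9·0.2647 + 0.7·0.6176; P(species X) ≈ 0.0656, P(species Y) ≈ 0.3320, P(species Z) ≈ 0.6025

0.332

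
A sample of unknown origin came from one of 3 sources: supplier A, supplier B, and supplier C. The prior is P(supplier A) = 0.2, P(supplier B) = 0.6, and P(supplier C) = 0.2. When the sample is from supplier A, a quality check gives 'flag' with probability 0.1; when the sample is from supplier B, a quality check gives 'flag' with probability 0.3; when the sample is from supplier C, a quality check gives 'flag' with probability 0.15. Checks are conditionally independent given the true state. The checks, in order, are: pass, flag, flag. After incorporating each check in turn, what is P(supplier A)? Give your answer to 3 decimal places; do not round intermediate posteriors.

Apply Bayes' rule sequentially, carrying P(supplier A) forward.
After 'pass': normaliser = 0.9·0.2000 + 0.7·0.6000 + 0.85·0.2000; P(supplier A) ≈ 0.2338, P(supplier B) ≈ 0.5455, P(supplier C) ≈ 0.2208
After 'flag': normaliser = 0.1·0.2338 + 0.3·0.5455 + 0.15·0.2208; P(supplier A) ≈ 0.1062, P(supplier B) ≈ 0.7434, P(supplier C) ≈ 0.1504
After 'flag': normaliser = 0.1·0.1062 + 0.3·0.7434 + 0.15·0.1504; P(supplier A) ≈ 0.0415, P(supplier B) ≈ 0.8705, P(supplier C) ≈ 0.0881

0.041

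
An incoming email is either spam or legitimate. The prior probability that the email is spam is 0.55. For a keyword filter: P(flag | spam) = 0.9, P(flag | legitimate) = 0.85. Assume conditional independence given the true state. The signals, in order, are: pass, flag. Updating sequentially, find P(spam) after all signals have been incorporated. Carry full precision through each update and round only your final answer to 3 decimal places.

After 'pass': P(spam) = 0.1·0.5500 / (0.1·0.5500 + 0.15·0.4500) ≈ 0.4490
After 'flag': P(spam) = 0.9·0.4490 / (0.9·0.4490 + 0.85·0.5510) ≈ 0.4632

0.463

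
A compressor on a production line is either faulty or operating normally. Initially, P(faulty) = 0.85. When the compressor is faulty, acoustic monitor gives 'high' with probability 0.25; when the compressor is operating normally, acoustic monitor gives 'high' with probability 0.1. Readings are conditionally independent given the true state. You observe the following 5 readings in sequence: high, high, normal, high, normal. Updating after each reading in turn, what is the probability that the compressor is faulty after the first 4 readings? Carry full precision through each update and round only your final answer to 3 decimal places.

0.987

After 'high': P(faulty) = 0.25·0.8500 / (0.25·0.8500 + 0.1·0.1500) ≈ 0.9341
After 'high': P(faulty) = 0.25·0.9341 / (0.25·0.9341 + 0.1·0.0659) ≈ 0.9725
After 'normal': P(faulty) = 0.75·0.9725 / (0.75·0.9725 + 0.9·0.0275) ≈ 0.9672
After 'high': P(faulty) = 0.25·0.9672 / (0.25·0.9672 + 0.1·0.0328) ≈ 0.9866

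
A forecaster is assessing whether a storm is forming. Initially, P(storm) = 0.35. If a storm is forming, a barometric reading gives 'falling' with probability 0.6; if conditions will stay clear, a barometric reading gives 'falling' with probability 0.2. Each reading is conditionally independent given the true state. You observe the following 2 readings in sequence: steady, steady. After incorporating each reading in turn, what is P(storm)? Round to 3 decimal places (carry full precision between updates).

0.119

After 'steady': P(storm) = 0.4·0.3500 / (0.4·0.3500 + 0.8·0.6500) ≈ 0.2121
After 'steady': P(storm) = 0.4·0.2121 / (0.4·0.2121 + 0.8·0.7879) ≈ 0.1186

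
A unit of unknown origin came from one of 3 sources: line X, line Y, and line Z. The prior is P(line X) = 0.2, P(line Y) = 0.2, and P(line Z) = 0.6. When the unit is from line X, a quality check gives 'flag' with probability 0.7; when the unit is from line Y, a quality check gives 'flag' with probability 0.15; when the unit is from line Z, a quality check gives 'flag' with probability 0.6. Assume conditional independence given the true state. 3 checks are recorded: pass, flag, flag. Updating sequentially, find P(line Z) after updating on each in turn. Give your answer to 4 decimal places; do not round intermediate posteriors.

0.7223

After 'pass': normaliser = 0.3·0.2000 + 0.85·0.2000 + 0.4·0.6000; P(line X) ≈ 0.1277, P(line Y) ≈ 0.3617, P(line Z) ≈ 0.5106
After 'flag': normaliser = 0.7·0.1277 + 0.15·0.3617 + 0.6·0.5106; P(line X) ≈ 0.1986, P(line Y) ≈ 0.1206, P(line Z) ≈ 0.6809
After 'flag': normaliser = 0.7·0.1986 + 0.15·0.1206 + 0.6·0.6809; P(line X) ≈ 0.2458, P(line Y) ≈ 0.0320, P(line Z) ≈ 0.7223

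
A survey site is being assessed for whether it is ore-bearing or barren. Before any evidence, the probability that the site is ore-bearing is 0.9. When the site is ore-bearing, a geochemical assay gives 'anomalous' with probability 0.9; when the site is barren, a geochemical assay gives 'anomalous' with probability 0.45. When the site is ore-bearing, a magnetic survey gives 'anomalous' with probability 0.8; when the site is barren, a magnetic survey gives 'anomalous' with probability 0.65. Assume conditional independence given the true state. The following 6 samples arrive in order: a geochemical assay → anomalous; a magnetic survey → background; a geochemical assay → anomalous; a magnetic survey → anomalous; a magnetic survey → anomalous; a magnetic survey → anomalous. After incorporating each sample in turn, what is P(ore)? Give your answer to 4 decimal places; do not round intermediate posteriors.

After a geochemical assay='anomalous': P(ore) = 0.9·0.9000 / (0.9·0.9000 + 0.45·0.1000) ≈ 0.9474
After a magnetic survey='background': P(ore) = 0.2·0.9474 / (0.2·0.9474 + 0.35·0.0526) ≈ 0.9114
After a geochemical assay='anomalous': P(ore) = 0.9·0.9114 / (0.9·0.9114 + 0.45·0.0886) ≈ 0.9536
After a magnetic survey='anomalous': P(ore) = 0.8·0.9536 / (0.8·0.9536 + 0.65·0.0464) ≈ 0.9620
After a magnetic survey='anomalous': P(ore) = 0.8·0.9620 / (0.8·0.9620 + 0.65·0.0380) ≈ 0.9689
After a magnetic survey='anomalous': P(ore) = 0.8·0.9689 / (0.8·0.9689 + 0.65·0.0311) ≈ 0.9746

0.9746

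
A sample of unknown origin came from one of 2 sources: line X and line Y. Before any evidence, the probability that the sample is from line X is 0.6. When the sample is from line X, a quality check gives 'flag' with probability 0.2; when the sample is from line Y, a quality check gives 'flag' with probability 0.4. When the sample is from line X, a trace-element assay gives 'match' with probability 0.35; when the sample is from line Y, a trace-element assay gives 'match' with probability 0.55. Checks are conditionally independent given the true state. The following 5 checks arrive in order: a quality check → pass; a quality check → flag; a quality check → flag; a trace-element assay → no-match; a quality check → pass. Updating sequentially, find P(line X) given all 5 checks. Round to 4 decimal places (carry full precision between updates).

0.4906

After a quality check='pass': P(line X) = 0.8·0.6000 / (0.8·0.6000 + 0.6·0.4000) ≈ 0.6667
After a quality check='flag': P(line X) = 0.2·0.6667 / (0.2·0.6667 + 0.4·0.3333) ≈ 0.5000
After a quality check='flag': P(line X) = 0.2·0.5000 / (0.2·0.5000 + 0.4·0.5000) ≈ 0.3333
After a trace-element assay='no-match': P(line X) = 0.65·0.3333 / (0.65·0.3333 + 0.45·0.6667) ≈ 0.4194
After a quality check='pass': P(line X) = 0.8·0.4194 / (0.8·0.4194 + 0.6·0.5806) ≈ 0.4906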